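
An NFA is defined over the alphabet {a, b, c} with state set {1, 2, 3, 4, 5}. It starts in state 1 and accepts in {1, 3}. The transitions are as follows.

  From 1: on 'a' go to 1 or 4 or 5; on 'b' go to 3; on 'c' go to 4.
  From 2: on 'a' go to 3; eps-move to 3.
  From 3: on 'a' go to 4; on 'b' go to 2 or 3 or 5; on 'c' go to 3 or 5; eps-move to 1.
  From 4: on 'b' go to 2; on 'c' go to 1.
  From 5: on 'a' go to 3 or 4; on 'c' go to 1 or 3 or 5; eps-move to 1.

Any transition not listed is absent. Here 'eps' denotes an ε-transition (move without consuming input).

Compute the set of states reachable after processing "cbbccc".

{1, 3, 4, 5}

Start in {1}.
Read 'c': 1→{4}; now {4}.
Read 'b': 4→{2}; union {2}; ε-closure = {1, 2, 3}.
Read 'b': 1→{3}, 2→∅, 3→{2, 3, 5}; union {2, 3, 5}; ε-closure = {1, 2, 3, 5}.
Read 'c': 1→{4}, 2→∅, 3→{3, 5}, 5→{1, 3, 5}; now {1, 3, 4, 5}.
Read 'c': 1→{4}, 3→{3, 5}, 4→{1}, 5→{1, 3, 5}; now {1, 3, 4, 5}.
Read 'c': 1→{4}, 3→{3, 5}, 4→{1}, 5→{1, 3, 5}; now {1, 3, 4, 5}.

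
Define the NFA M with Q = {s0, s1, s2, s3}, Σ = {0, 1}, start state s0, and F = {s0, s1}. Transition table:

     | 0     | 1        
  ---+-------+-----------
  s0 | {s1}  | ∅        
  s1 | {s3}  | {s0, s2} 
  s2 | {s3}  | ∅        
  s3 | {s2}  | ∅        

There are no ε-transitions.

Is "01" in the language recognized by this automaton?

Yes

Start in {s0}.
Read '0': s0→{s1}; now {s1}.
Read '1': s1→{s0, s2}; now {s0, s2}.
The final set {s0, s2} contains the accepting state s0.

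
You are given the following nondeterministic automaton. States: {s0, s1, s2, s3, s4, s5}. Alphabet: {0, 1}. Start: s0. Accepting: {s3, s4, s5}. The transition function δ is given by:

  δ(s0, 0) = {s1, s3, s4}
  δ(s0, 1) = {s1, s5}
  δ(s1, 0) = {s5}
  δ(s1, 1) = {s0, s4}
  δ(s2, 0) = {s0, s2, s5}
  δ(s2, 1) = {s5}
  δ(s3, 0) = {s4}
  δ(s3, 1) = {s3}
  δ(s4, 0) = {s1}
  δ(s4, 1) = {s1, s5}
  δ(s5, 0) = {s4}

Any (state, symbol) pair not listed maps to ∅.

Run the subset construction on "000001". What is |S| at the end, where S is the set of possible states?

4

Start in {s0}.
Read '0': s0→{s1, s3, s4}; now {s1, s3, s4}.
Read '0': s1→{s5}, s3→{s4}, s4→{s1}; now {s1, s4, s5}.
Read '0': s1→{s5}, s4→{s1}, s5→{s4}; now {s1, s4, s5}.
Read '0': s1→{s5}, s4→{s1}, s5→{s4}; now {s1, s4, s5}.
Read '0': s1→{s5}, s4→{s1}, s5→{s4}; now {s1, s4, s5}.
Read '1': s1→{s0, s4}, s4→{s1, s5}, s5→∅; now {s0, s1, s4, s5}.
That set has 4 states.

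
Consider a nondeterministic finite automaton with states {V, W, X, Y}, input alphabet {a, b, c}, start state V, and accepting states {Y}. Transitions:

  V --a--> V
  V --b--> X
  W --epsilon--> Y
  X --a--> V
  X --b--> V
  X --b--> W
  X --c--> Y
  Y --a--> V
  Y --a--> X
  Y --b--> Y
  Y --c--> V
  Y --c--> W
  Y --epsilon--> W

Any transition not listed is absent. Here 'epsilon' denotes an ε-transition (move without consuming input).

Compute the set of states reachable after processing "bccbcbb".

{V, W, Y}

Start in {V}.
Read 'b': V→{X}; now {X}.
Read 'c': X→{Y}; union {Y}; ε-closure = {W, Y}.
Read 'c': W→∅, Y→{V, W}; union {V, W}; ε-closure = {V, W, Y}.
Read 'b': V→{X}, W→∅, Y→{Y}; union {X, Y}; ε-closure = {W, X, Y}.
Read 'c': W→∅, X→{Y}, Y→{V, W}; now {V, W, Y}.
Read 'b': V→{X}, W→∅, Y→{Y}; union {X, Y}; ε-closure = {W, X, Y}.
Read 'b': W→∅, X→{V, W}, Y→{Y}; now {V, W, Y}.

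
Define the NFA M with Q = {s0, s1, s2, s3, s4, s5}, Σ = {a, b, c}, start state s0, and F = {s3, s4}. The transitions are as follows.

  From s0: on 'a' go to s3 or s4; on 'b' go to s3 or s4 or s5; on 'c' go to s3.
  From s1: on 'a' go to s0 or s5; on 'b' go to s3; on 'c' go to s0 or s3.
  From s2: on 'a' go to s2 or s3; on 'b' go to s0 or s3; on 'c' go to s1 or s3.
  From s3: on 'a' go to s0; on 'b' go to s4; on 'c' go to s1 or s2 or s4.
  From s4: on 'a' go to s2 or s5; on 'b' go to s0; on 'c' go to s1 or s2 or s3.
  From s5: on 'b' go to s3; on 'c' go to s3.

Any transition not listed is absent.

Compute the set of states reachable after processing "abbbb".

{s0, s3, s4, s5}

Start in {s0}.
Read 'a': s0→{s3, s4}; now {s3, s4}.
Read 'b': s3→{s4}, s4→{s0}; now {s0, s4}.
Read 'b': s0→{s3, s4, s5}, s4→{s0}; now {s0, s3, s4, s5}.
Read 'b': s0→{s3, s4, s5}, s3→{s4}, s4→{s0}, s5→{s3}; now {s0, s3, s4, s5}.
Read 'b': s0→{s3, s4, s5}, s3→{s4}, s4→{s0}, s5→{s3}; now {s0, s3, s4, s5}.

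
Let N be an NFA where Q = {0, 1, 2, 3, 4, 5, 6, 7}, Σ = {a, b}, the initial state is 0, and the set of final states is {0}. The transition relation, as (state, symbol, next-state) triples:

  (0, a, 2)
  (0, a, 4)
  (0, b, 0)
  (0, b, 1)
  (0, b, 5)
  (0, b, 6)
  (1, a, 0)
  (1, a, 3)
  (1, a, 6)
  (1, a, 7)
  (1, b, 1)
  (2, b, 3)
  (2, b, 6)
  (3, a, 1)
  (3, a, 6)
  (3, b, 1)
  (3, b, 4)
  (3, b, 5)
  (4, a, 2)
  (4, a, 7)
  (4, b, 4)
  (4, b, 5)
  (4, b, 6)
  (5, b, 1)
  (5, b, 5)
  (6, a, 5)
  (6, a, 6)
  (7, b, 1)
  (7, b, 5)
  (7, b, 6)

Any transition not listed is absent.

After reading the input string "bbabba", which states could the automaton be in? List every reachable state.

{0, 2, 3, 4, 5, 6, 7}

Start in {0}.
Read 'b': 0→{0, 1, 5, 6}; now {0, 1, 5, 6}.
Read 'b': 0→{0, 1, 5, 6}, 1→{1}, 5→{1, 5}, 6→∅; now {0, 1, 5, 6}.
Read 'a': 0→{2, 4}, 1→{0, 3, 6, 7}, 5→∅, 6→{5, 6}; now {0, 2, 3, 4, 5, 6, 7}.
Read 'b': 0→{0, 1, 5, 6}, 2→{3, 6}, 3→{1, 4, 5}, 4→{4, 5, 6}, 5→{1, 5}, 6→∅, 7→{1, 5, 6}; now {0, 1, 3, 4, 5, 6}.
Read 'b': 0→{0, 1, 5, 6}, 1→{1}, 3→{1, 4, 5}, 4→{4, 5, 6}, 5→{1, 5}, 6→∅; now {0, 1, 4, 5, 6}.
Read 'a': 0→{2, 4}, 1→{0, 3, 6, 7}, 4→{2, 7}, 5→∅, 6→{5, 6}; now {0, 2, 3, 4, 5, 6, 7}.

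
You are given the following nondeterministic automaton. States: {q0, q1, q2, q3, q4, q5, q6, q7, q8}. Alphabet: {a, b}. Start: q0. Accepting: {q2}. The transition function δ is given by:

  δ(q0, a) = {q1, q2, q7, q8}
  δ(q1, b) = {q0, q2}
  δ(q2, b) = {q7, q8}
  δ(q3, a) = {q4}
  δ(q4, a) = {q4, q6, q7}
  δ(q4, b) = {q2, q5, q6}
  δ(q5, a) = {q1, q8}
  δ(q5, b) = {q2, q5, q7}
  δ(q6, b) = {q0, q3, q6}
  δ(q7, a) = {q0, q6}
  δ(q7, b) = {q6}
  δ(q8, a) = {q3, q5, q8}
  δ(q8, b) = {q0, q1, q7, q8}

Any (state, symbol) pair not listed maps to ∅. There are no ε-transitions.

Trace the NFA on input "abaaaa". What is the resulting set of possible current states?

{q0, q1, q2, q3, q4, q5, q6, q7, q8}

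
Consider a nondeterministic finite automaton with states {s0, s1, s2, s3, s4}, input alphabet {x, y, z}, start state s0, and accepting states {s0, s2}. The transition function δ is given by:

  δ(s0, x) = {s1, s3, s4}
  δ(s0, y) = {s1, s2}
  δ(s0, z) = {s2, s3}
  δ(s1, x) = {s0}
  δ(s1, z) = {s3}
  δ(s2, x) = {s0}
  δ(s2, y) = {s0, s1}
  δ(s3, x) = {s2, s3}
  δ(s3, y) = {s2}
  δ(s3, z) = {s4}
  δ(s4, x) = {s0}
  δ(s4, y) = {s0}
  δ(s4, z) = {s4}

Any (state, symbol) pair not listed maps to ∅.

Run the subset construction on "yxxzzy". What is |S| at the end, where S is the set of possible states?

Start in {s0}.
Read 'y': {s0} → {s1, s2}.
Read 'x': {s1, s2} → {s0}.
Read 'x': {s0} → {s1, s3, s4}.
Read 'z': {s1, s3, s4} → {s3, s4}.
Read 'z': {s3, s4} → {s4}.
Read 'y': {s4} → {s0}.
That set has 1 state.

1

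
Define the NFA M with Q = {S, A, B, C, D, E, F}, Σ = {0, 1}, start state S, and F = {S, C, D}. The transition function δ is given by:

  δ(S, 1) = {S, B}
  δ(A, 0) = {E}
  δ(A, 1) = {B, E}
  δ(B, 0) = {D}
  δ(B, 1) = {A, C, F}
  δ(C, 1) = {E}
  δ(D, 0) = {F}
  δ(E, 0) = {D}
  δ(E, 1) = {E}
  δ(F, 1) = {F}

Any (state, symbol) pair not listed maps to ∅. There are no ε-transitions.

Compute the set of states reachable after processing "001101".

∅

Start in {S}.
Read '0': S→∅; now ∅.
The set is empty and remains empty for the remaining 5 symbols.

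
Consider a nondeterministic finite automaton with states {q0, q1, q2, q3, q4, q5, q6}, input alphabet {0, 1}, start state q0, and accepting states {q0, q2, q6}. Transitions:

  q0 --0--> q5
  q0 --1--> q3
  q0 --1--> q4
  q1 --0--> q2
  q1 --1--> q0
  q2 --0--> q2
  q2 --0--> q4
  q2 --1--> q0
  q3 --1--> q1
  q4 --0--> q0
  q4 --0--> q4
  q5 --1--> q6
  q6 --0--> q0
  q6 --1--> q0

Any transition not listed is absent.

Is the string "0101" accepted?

Start in {q0}.
Read '0': {q0} → {q5}.
Read '1': {q5} → {q6}.
Read '0': {q6} → {q0}.
Read '1': {q0} → {q3, q4}.
The final set {q3, q4} contains no accepting state.

No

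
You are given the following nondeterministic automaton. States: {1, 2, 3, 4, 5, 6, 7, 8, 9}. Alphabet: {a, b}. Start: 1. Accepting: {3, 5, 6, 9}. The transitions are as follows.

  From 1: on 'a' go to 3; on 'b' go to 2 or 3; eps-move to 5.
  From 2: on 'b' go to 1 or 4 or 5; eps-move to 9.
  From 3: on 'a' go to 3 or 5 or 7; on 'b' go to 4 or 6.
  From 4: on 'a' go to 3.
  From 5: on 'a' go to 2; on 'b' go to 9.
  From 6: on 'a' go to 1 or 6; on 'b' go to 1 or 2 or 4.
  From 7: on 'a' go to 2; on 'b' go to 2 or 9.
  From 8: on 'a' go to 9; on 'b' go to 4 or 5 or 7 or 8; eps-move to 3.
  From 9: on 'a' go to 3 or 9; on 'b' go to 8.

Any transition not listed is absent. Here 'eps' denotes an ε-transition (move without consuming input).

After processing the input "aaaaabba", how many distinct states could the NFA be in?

7

Start: ε-closure({1}) = {1, 5}.
Read 'a': 1→{3}, 5→{2}; union {2, 3}; ε-closure = {2, 3, 9}.
Read 'a': 2→∅, 3→{3, 5, 7}, 9→{3, 9}; now {3, 5, 7, 9}.
Read 'a': 3→{3, 5, 7}, 5→{2}, 7→{2}, 9→{3, 9}; now {2, 3, 5, 7, 9}.
Read 'a': 2→∅, 3→{3, 5, 7}, 5→{2}, 7→{2}, 9→{3, 9}; now {2, 3, 5, 7, 9}.
Read 'a': 2→∅, 3→{3, 5, 7}, 5→{2}, 7→{2}, 9→{3, 9}; now {2, 3, 5, 7, 9}.
Read 'b': 2→{1, 4, 5}, 3→{4, 6}, 5→{9}, 7→{2, 9}, 9→{8}; union {1, 2, 4, 5, 6, 8, 9}; ε-closure = {1, 2, 3, 4, 5, 6, 8, 9}.
Read 'b': 1→{2, 3}, 2→{1, 4, 5}, 3→{4, 6}, 4→∅, 5→{9}, 6→{1, 2, 4}, 8→{4, 5, 7, 8}, 9→{8}; now {1, 2, 3, 4, 5, 6, 7, 8, 9}.
Read 'a': 1→{3}, 2→∅, 3→{3, 5, 7}, 4→{3}, 5→{2}, 6→{1, 6}, 7→{2}, 8→{9}, 9→{3, 9}; now {1, 2, 3, 5, 6, 7, 9}.
That set has 7 states.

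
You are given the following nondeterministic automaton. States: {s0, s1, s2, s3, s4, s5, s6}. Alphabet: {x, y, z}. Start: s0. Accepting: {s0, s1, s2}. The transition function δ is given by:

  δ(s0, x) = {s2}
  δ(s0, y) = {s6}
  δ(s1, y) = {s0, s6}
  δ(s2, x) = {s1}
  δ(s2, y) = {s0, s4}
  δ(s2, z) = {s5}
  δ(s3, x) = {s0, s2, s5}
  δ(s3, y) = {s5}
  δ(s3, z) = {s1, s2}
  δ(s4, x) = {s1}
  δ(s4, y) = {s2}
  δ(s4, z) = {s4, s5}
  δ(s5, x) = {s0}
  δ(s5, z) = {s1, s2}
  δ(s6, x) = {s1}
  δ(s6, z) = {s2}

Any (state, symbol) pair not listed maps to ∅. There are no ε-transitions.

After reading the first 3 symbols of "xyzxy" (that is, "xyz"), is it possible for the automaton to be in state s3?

No

Start in {s0}.
Read 'x': s0→{s2}; now {s2}.
Read 'y': s2→{s0, s4}; now {s0, s4}.
Read 'z': s0→∅, s4→{s4, s5}; now {s4, s5}.
State s3 is not in {s4, s5}.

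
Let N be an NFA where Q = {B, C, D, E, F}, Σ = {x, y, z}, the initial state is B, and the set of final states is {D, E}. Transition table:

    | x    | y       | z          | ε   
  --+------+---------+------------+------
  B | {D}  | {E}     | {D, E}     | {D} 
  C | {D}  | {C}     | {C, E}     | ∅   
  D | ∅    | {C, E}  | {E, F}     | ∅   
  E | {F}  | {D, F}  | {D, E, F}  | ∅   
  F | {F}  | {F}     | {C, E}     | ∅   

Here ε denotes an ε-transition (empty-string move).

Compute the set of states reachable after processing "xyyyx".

Start: ε-closure({B}) = {B, D}.
Read 'x': {B, D} → {D}.
Read 'y': {D} → {C, E}.
Read 'y': {C, E} → {C, D, F}.
Read 'y': {C, D, F} → {C, E, F}.
Read 'x': {C, E, F} → {D, F}.

{D, F}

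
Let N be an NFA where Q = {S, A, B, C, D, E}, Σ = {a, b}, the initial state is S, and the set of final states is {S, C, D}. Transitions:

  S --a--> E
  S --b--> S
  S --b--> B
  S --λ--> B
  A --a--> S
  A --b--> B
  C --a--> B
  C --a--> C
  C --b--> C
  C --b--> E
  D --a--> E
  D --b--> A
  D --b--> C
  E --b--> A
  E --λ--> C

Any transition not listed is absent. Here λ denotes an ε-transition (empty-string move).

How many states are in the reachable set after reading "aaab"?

2

Start: ε-closure({S}) = {S, B}.
Read 'a': S→{E}, B→∅; union {E}; ε-closure = {C, E}.
Read 'a': C→{B, C}, E→∅; now {B, C}.
Read 'a': B→∅, C→{B, C}; now {B, C}.
Read 'b': B→∅, C→{C, E}; now {C, E}.
That set has 2 states.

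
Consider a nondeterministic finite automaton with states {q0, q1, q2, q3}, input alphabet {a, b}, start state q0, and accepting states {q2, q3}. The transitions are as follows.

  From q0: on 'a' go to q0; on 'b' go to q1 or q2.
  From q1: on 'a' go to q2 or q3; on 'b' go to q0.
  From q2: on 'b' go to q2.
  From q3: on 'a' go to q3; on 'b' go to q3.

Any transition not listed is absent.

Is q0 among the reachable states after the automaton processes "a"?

Yes

Start in {q0}.
Read 'a': {q0} → {q0}.
State q0 is in {q0}.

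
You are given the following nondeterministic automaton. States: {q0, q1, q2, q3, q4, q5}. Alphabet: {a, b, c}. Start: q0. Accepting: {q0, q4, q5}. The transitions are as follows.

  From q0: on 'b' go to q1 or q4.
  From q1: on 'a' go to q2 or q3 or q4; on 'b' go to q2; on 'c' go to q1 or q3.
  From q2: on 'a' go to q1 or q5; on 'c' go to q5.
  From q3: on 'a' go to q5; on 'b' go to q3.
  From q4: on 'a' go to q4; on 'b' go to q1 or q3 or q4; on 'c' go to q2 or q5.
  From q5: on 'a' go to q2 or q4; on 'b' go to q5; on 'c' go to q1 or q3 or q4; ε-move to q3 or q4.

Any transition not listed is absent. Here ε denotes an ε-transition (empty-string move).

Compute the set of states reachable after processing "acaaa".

∅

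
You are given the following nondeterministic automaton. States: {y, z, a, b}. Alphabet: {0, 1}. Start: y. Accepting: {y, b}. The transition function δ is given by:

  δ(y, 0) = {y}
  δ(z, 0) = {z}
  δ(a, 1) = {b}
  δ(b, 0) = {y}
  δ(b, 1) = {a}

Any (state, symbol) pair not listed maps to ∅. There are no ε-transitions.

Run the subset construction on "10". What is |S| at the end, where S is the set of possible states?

0

Start in {y}.
Read '1': {y} → ∅.
The set is empty and remains empty for the remaining 1 symbol.
That set has 0 states.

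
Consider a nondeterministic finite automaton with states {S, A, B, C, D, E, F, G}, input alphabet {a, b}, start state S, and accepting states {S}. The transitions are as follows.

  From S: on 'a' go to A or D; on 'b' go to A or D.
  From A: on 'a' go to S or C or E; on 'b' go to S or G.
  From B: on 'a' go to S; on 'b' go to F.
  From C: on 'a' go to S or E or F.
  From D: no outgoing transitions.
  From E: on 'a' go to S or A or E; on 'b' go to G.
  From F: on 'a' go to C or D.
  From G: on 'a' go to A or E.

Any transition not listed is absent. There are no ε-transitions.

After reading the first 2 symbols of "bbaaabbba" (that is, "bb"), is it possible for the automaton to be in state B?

No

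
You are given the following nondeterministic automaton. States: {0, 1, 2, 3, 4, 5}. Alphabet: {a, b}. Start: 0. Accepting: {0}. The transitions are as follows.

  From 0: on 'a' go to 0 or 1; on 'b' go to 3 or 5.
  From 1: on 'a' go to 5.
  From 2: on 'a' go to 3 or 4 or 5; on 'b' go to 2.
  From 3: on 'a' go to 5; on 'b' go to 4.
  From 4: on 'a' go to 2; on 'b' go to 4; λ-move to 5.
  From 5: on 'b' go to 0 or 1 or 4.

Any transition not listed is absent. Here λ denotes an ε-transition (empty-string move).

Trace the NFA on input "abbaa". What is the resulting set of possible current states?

{0, 1, 3, 4, 5}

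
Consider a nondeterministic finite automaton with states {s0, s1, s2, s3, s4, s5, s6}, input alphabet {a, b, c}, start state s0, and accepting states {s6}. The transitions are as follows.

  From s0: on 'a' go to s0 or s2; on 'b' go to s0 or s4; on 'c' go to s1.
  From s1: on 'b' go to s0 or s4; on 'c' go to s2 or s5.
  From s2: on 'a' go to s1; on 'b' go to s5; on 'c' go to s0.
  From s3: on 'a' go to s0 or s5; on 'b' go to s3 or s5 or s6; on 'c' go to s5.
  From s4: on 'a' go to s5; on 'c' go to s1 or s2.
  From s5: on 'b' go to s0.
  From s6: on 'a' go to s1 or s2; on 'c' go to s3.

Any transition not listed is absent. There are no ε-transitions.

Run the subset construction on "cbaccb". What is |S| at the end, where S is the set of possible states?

3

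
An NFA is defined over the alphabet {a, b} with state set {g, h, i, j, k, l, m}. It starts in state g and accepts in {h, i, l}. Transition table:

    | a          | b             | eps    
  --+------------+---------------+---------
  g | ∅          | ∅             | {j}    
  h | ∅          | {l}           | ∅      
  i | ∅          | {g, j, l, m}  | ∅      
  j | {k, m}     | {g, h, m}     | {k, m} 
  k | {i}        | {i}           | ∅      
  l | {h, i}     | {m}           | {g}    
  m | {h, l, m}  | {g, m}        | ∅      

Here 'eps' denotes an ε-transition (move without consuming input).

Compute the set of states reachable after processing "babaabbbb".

Start: ε-closure({g}) = {g, j, k, m}.
Read 'b': g→∅, j→{g, h, m}, k→{i}, m→{g, m}; union {g, h, i, m}; ε-closure = {g, h, i, j, k, m}.
Read 'a': g→∅, h→∅, i→∅, j→{k, m}, k→{i}, m→{h, l, m}; union {h, i, k, l, m}; ε-closure = {g, h, i, j, k, l, m}.
Read 'b': g→∅, h→{l}, i→{g, j, l, m}, j→{g, h, m}, k→{i}, l→{m}, m→{g, m}; union {g, h, i, j, l, m}; ε-closure = {g, h, i, j, k, l, m}.
Read 'a': g→∅, h→∅, i→∅, j→{k, m}, k→{i}, l→{h, i}, m→{h, l, m}; union {h, i, k, l, m}; ε-closure = {g, h, i, j, k, l, m}.
Read 'a': g→∅, h→∅, i→∅, j→{k, m}, k→{i}, l→{h, i}, m→{h, l, m}; union {h, i, k, l, m}; ε-closure = {g, h, i, j, k, l, m}.
Read 'b': g→∅, h→{l}, i→{g, j, l, m}, j→{g, h, m}, k→{i}, l→{m}, m→{g, m}; union {g, h, i, j, l, m}; ε-closure = {g, h, i, j, k, l, m}.
Read 'b': g→∅, h→{l}, i→{g, j, l, m}, j→{g, h, m}, k→{i}, l→{m}, m→{g, m}; union {g, h, i, j, l, m}; ε-closure = {g, h, i, j, k, l, m}.
Read 'b': g→∅, h→{l}, i→{g, j, l, m}, j→{g, h, m}, k→{i}, l→{m}, m→{g, m}; union {g, h, i, j, l, m}; ε-closure = {g, h, i, j, k, l, m}.
Read 'b': g→∅, h→{l}, i→{g, j, l, m}, j→{g, h, m}, k→{i}, l→{m}, m→{g, m}; union {g, h, i, j, l, m}; ε-closure = {g, h, i, j, k, l, m}.

{g, h, i, j, k, l, m}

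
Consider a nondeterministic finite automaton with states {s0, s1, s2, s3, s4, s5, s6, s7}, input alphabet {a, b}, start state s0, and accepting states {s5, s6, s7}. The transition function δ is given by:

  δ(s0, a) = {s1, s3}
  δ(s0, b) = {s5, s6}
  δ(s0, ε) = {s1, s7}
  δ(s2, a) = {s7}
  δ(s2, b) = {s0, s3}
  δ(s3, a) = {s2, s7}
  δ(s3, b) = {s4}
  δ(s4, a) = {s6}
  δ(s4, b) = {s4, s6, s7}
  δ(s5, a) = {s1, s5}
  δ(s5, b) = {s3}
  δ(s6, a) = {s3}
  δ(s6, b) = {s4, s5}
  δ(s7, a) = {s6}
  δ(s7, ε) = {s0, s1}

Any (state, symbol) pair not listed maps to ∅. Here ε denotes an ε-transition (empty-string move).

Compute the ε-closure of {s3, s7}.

{s0, s1, s3, s7}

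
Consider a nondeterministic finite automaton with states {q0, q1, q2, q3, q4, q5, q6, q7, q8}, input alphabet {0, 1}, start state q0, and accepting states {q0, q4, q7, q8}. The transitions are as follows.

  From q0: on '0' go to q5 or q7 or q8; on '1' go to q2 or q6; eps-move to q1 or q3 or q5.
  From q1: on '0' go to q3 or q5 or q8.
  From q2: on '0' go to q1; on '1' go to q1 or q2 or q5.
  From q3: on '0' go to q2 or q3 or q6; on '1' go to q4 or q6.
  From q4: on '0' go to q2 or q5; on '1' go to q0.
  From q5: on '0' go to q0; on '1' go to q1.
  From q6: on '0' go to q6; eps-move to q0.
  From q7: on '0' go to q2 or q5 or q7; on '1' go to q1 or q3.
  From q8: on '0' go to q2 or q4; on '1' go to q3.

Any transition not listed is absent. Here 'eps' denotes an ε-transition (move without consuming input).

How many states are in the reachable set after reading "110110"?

Start: ε-closure({q0}) = {q0, q1, q3, q5}.
Read '1': {q0, q1, q3, q5} → {q0, q1, q2, q3, q4, q5, q6}.
Read '1': {q0, q1, q2, q3, q4, q5, q6} → {q0, q1, q2, q3, q4, q5, q6}.
Read '0': {q0, q1, q2, q3, q4, q5, q6} → {q0, q1, q2, q3, q5, q6, q7, q8}.
Read '1': {q0, q1, q2, q3, q5, q6, q7, q8} → {q0, q1, q2, q3, q4, q5, q6}.
Read '1': {q0, q1, q2, q3, q4, q5, q6} → {q0, q1, q2, q3, q4, q5, q6}.
Read '0': {q0, q1, q2, q3, q4, q5, q6} → {q0, q1, q2, q3, q5, q6, q7, q8}.
That set has 8 states.

8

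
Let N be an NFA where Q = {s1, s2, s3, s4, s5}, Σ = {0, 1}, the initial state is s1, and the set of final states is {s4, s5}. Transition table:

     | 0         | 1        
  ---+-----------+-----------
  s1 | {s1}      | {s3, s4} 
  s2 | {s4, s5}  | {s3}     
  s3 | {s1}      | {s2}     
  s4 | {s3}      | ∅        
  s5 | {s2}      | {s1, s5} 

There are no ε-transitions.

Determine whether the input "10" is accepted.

Start in {s1}.
Read '1': {s1} → {s3, s4}.
Read '0': {s3, s4} → {s1, s3}.
The final set {s1, s3} contains no accepting state.

No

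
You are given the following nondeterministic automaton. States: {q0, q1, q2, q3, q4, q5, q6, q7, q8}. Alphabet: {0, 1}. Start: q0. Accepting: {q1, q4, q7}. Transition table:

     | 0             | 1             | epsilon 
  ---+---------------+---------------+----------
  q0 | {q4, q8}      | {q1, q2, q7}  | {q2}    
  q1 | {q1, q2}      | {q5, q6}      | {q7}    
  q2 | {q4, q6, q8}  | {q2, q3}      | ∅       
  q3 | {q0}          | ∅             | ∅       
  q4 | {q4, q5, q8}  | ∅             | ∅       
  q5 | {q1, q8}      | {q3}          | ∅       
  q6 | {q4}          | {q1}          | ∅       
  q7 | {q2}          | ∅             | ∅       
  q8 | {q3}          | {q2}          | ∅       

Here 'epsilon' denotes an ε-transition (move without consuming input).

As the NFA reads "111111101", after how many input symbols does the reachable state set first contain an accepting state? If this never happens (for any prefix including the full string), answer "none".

Start: ε-closure({q0}) = {q0, q2}.
Read '1': {q0, q2} → {q1, q2, q3, q7}.
None of the earlier sets intersect F, but {q1, q2, q3, q7} does.

1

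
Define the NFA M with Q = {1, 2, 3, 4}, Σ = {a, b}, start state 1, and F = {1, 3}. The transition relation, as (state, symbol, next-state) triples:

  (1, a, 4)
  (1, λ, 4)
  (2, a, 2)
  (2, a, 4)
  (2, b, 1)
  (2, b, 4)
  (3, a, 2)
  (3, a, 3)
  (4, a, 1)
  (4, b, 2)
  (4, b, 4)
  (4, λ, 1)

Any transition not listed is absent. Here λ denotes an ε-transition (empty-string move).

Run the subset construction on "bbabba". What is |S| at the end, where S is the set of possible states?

3

Start: ε-closure({1}) = {1, 4}.
Read 'b': 1→∅, 4→{2, 4}; union {2, 4}; ε-closure = {1, 2, 4}.
Read 'b': 1→∅, 2→{1, 4}, 4→{2, 4}; now {1, 2, 4}.
Read 'a': 1→{4}, 2→{2, 4}, 4→{1}; now {1, 2, 4}.
Read 'b': 1→∅, 2→{1, 4}, 4→{2, 4}; now {1, 2, 4}.
Read 'b': 1→∅, 2→{1, 4}, 4→{2, 4}; now {1, 2, 4}.
Read 'a': 1→{4}, 2→{2, 4}, 4→{1}; now {1, 2, 4}.
That set has 3 states.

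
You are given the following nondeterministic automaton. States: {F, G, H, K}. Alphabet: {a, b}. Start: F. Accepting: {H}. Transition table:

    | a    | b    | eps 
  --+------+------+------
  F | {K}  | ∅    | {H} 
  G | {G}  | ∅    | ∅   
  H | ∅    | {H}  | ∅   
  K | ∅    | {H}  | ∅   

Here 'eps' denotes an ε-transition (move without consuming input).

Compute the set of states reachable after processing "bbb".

Start: ε-closure({F}) = {F, H}.
Read 'b': F→∅, H→{H}; now {H}.
Read 'b': H→{H}; now {H}.
Read 'b': H→{H}; now {H}.

{H}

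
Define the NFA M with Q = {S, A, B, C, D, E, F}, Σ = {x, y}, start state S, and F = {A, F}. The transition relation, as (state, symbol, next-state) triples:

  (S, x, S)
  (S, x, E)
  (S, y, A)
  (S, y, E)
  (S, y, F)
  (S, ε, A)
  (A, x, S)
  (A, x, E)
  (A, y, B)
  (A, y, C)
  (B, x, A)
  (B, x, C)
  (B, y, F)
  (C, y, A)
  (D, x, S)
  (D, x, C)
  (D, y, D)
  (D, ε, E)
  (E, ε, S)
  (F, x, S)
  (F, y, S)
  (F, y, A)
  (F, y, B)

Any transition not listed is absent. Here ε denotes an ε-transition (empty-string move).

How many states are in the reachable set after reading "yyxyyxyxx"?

Start: ε-closure({S}) = {S, A}.
Read 'y': {S, A} → {S, A, B, C, E, F}.
Read 'y': {S, A, B, C, E, F} → {S, A, B, C, E, F}.
Read 'x': {S, A, B, C, E, F} → {S, A, C, E}.
Read 'y': {S, A, C, E} → {S, A, B, C, E, F}.
Read 'y': {S, A, B, C, E, F} → {S, A, B, C, E, F}.
Read 'x': {S, A, B, C, E, F} → {S, A, C, E}.
Read 'y': {S, A, C, E} → {S, A, B, C, E, F}.
Read 'x': {S, A, B, C, E, F} → {S, A, C, E}.
Read 'x': {S, A, C, E} → {S, A, E}.
That set has 3 states.

3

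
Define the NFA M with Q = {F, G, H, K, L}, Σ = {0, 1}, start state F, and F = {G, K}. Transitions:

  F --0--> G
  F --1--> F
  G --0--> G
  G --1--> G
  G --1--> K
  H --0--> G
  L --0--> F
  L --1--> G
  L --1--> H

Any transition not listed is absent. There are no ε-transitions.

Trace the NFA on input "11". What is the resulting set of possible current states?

Start in {F}.
Read '1': F→{F}; now {F}.
Read '1': F→{F}; now {F}.

{F}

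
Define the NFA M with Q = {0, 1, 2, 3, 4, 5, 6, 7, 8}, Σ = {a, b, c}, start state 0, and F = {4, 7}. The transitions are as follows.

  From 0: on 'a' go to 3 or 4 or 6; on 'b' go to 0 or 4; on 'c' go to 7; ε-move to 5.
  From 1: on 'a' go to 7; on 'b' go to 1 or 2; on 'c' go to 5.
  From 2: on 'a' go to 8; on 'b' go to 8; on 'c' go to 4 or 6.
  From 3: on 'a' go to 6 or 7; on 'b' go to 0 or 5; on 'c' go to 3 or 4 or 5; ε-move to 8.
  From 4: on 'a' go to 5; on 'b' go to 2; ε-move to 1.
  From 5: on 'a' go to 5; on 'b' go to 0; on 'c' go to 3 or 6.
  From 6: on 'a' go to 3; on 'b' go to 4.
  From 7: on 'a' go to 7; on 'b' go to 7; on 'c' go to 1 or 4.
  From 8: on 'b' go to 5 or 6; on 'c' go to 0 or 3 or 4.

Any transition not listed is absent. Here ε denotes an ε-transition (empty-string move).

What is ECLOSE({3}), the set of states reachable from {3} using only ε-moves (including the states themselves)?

{3, 8}

Begin with {3}.
ε-move 3 → 8; add 8.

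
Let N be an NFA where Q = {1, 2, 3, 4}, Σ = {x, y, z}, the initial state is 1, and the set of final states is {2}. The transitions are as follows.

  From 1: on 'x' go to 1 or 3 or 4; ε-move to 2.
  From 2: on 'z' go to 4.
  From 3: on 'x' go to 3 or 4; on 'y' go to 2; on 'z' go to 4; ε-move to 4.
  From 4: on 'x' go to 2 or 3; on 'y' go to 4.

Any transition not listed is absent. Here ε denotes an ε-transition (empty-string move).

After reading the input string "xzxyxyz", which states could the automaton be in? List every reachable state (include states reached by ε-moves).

{4}

Start: ε-closure({1}) = {1, 2}.
Read 'x': 1→{1, 3, 4}, 2→∅; union {1, 3, 4}; ε-closure = {1, 2, 3, 4}.
Read 'z': 1→∅, 2→{4}, 3→{4}, 4→∅; now {4}.
Read 'x': 4→{2, 3}; union {2, 3}; ε-closure = {2, 3, 4}.
Read 'y': 2→∅, 3→{2}, 4→{4}; now {2, 4}.
Read 'x': 2→∅, 4→{2, 3}; union {2, 3}; ε-closure = {2, 3, 4}.
Read 'y': 2→∅, 3→{2}, 4→{4}; now {2, 4}.
Read 'z': 2→{4}, 4→∅; now {4}.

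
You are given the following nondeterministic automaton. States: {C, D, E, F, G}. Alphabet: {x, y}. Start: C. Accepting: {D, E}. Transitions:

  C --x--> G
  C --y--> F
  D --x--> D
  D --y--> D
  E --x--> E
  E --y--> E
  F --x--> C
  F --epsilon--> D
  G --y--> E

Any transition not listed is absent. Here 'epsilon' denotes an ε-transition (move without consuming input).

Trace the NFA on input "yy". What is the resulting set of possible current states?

Start in {C}.
Read 'y': {C} → {D, F}.
Read 'y': {D, F} → {D}.

{D}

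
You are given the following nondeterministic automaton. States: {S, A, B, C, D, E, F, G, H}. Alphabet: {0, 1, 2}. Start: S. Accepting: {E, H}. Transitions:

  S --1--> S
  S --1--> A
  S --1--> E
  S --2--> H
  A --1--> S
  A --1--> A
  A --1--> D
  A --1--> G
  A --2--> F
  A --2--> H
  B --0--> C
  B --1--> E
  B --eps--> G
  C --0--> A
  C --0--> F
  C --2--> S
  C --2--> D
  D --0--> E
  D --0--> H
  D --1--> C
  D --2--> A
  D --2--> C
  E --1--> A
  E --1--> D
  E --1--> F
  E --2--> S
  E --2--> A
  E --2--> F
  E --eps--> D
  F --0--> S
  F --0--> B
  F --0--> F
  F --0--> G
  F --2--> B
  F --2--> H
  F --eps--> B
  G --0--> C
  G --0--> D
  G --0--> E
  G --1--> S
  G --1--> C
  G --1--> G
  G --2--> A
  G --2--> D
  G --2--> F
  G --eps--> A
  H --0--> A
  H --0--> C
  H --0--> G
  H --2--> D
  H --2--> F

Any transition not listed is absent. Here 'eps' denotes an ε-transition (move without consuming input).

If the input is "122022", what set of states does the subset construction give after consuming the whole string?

{S, A, B, C, D, F, G, H}

Start in {S}.
Read '1': S→{S, A, E}; union {S, A, E}; ε-closure = {S, A, D, E}.
Read '2': S→{H}, A→{F, H}, D→{A, C}, E→{S, A, F}; union {S, A, C, F, H}; ε-closure = {S, A, B, C, F, G, H}.
Read '2': S→{H}, A→{F, H}, B→∅, C→{S, D}, F→{B, H}, G→{A, D, F}, H→{D, F}; union {S, A, B, D, F, H}; ε-closure = {S, A, B, D, F, G, H}.
Read '0': S→∅, A→∅, B→{C}, D→{E, H}, F→{S, B, F, G}, G→{C, D, E}, H→{A, C, G}; now {S, A, B, C, D, E, F, G, H}.
Read '2': S→{H}, A→{F, H}, B→∅, C→{S, D}, D→{A, C}, E→{S, A, F}, F→{B, H}, G→{A, D, F}, H→{D, F}; union {S, A, B, C, D, F, H}; ε-closure = {S, A, B, C, D, F, G, H}.
Read '2': S→{H}, A→{F, H}, B→∅, C→{S, D}, D→{A, C}, F→{B, H}, G→{A, D, F}, H→{D, F}; union {S, A, B, C, D, F, H}; ε-closure = {S, A, B, C, D, F, G, H}.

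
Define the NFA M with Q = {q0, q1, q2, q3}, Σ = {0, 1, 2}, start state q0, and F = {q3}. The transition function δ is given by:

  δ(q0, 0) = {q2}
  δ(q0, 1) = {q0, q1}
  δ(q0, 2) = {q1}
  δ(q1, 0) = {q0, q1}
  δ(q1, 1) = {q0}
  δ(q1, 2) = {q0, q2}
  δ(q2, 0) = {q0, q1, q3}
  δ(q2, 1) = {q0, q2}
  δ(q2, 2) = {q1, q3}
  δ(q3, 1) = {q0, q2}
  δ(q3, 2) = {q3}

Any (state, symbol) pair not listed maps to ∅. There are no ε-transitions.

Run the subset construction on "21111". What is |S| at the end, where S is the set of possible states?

Start in {q0}.
Read '2': {q0} → {q1}.
Read '1': {q1} → {q0}.
Read '1': {q0} → {q0, q1}.
Read '1': {q0, q1} → {q0, q1}.
Read '1': {q0, q1} → {q0, q1}.
That set has 2 states.

2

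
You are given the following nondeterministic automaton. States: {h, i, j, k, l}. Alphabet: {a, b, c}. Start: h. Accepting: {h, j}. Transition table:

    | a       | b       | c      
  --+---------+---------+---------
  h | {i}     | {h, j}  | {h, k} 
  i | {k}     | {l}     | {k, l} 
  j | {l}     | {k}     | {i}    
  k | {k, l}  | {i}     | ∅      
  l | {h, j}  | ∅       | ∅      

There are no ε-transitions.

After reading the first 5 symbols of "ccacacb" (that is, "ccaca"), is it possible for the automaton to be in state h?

Yes

Start in {h}.
Read 'c': h→{h, k}; now {h, k}.
Read 'c': h→{h, k}, k→∅; now {h, k}.
Read 'a': h→{i}, k→{k, l}; now {i, k, l}.
Read 'c': i→{k, l}, k→∅, l→∅; now {k, l}.
Read 'a': k→{k, l}, l→{h, j}; now {h, j, k, l}.
State h is in {h, j, k, l}.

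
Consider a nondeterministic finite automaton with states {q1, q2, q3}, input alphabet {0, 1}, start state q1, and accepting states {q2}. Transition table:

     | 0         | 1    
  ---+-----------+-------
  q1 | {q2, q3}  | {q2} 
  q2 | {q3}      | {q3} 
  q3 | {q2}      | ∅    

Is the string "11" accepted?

Start in {q1}.
Read '1': q1→{q2}; now {q2}.
Read '1': q2→{q3}; now {q3}.
The final set {q3} contains no accepting state.

No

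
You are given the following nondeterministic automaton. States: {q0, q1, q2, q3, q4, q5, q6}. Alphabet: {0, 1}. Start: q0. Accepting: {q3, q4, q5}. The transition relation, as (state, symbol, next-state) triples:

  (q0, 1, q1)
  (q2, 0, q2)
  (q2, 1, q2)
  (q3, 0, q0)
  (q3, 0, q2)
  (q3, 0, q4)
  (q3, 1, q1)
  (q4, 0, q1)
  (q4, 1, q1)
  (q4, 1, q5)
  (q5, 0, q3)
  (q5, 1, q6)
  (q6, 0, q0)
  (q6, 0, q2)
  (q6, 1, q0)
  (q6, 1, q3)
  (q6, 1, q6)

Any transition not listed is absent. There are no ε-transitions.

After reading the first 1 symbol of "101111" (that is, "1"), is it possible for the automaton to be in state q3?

No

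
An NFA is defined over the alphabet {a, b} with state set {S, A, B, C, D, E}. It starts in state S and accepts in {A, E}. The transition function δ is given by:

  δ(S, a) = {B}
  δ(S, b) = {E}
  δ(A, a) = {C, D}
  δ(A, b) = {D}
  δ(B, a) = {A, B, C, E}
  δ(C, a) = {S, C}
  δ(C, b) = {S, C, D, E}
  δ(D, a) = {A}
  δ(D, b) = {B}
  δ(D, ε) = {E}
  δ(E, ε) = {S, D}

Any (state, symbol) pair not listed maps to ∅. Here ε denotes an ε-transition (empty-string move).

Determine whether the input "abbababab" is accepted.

No

Start in {S}.
Read 'a': {S} → {B}.
Read 'b': {B} → ∅.
The set is empty and remains empty for the remaining 7 symbols.
The final set ∅ contains no accepting state.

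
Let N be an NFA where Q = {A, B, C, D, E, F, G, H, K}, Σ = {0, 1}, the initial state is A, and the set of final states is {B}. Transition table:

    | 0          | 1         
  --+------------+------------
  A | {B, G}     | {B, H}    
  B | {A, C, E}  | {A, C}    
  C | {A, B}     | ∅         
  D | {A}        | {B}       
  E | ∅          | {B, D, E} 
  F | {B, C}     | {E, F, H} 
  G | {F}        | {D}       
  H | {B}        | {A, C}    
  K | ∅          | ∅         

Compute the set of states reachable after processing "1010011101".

{A, B, C, D, E, H}

Start in {A}.
Read '1': A→{B, H}; now {B, H}.
Read '0': B→{A, C, E}, H→{B}; now {A, B, C, E}.
Read '1': A→{B, H}, B→{A, C}, C→∅, E→{B, D, E}; now {A, B, C, D, E, H}.
Read '0': A→{B, G}, B→{A, C, E}, C→{A, B}, D→{A}, E→∅, H→{B}; now {A, B, C, E, G}.
Read '0': A→{B, G}, B→{A, C, E}, C→{A, B}, E→∅, G→{F}; now {A, B, C, E, F, G}.
Read '1': A→{B, H}, B→{A, C}, C→∅, E→{B, D, E}, F→{E, F, H}, G→{D}; now {A, B, C, D, E, F, H}.
Read '1': A→{B, H}, B→{A, C}, C→∅, D→{B}, E→{B, D, E}, F→{E, F, H}, H→{A, C}; now {A, B, C, D, E, F, H}.
Read '1': A→{B, H}, B→{A, C}, C→∅, D→{B}, E→{B, D, E}, F→{E, F, H}, H→{A, C}; now {A, B, C, D, E, F, H}.
Read '0': A→{B, G}, B→{A, C, E}, C→{A, B}, D→{A}, E→∅, F→{B, C}, H→{B}; now {A, B, C, E, G}.
Read '1': A→{B, H}, B→{A, C}, C→∅, E→{B, D, E}, G→{D}; now {A, B, C, D, E, H}.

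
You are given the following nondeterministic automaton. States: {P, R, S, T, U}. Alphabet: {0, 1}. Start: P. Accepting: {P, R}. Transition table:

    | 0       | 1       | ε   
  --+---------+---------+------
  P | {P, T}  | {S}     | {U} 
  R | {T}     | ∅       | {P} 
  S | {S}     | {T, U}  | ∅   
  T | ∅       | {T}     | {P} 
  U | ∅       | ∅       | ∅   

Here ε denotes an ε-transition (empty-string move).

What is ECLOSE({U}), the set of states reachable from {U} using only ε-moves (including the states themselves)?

Begin with {U}.
No ε-moves leave this set, so the closure equals the set itself.

{U}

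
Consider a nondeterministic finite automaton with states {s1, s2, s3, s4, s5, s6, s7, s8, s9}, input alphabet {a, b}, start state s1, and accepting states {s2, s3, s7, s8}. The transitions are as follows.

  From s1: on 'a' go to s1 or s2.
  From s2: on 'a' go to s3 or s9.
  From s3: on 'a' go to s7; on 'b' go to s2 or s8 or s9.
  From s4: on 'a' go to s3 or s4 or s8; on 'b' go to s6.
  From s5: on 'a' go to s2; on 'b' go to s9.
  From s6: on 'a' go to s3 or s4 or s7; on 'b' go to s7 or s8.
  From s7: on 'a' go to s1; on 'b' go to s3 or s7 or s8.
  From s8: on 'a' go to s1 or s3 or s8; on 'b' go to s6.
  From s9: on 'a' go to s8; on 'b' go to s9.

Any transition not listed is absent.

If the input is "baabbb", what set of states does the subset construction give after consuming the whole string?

Start in {s1}.
Read 'b': s1→∅; now ∅.
The set is empty and remains empty for the remaining 5 symbols.

∅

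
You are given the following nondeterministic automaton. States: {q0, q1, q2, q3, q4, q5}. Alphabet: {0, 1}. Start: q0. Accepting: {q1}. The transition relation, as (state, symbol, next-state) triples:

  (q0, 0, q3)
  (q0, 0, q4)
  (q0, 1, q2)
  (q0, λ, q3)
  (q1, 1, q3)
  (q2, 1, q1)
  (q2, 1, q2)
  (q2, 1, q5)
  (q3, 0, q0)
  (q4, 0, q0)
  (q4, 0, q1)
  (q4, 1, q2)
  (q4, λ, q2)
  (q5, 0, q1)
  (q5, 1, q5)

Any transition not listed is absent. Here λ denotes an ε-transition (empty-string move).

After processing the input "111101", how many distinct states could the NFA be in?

2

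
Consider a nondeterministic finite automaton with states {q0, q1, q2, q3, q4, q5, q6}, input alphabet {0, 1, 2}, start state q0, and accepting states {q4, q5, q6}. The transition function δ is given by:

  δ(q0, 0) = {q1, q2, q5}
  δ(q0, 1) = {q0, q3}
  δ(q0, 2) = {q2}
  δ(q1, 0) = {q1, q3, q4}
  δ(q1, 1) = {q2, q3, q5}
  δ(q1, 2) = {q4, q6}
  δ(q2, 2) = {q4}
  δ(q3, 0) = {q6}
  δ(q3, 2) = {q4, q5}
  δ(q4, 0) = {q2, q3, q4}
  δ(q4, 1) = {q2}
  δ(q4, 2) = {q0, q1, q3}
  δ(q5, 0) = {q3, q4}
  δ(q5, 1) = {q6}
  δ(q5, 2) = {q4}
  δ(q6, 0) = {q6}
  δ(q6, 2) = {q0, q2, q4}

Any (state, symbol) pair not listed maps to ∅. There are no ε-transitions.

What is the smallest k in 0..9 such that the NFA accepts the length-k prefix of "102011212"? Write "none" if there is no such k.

2

Start in {q0}.
Read '1': {q0} → {q0, q3}.
Read '0': {q0, q3} → {q1, q2, q5, q6}.
None of the earlier sets intersect F, but {q1, q2, q5, q6} does.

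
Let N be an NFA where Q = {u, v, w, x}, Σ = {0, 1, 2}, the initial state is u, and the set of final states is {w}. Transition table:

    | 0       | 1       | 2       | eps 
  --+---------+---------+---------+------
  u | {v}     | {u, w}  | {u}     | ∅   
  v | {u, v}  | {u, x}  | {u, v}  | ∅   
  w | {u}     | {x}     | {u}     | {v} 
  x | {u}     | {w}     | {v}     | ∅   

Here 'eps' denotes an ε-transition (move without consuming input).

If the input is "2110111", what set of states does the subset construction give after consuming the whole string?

Start in {u}.
Read '2': {u} → {u}.
Read '1': {u} → {u, v, w}.
Read '1': {u, v, w} → {u, v, w, x}.
Read '0': {u, v, w, x} → {u, v}.
Read '1': {u, v} → {u, v, w, x}.
Read '1': {u, v, w, x} → {u, v, w, x}.
Read '1': {u, v, w, x} → {u, v, w, x}.

{u, v, w, x}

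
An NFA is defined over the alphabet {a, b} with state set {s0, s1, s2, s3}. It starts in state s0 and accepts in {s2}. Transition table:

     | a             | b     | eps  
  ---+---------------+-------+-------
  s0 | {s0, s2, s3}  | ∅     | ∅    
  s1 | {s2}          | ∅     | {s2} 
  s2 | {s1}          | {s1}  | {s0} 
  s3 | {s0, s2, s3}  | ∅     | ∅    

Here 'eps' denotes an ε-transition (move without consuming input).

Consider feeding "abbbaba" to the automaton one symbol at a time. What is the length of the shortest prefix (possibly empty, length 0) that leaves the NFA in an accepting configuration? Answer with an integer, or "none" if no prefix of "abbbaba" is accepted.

1

Start in {s0}.
Read 'a': s0→{s0, s2, s3}; now {s0, s2, s3}.
None of the earlier sets intersect F, but {s0, s2, s3} does.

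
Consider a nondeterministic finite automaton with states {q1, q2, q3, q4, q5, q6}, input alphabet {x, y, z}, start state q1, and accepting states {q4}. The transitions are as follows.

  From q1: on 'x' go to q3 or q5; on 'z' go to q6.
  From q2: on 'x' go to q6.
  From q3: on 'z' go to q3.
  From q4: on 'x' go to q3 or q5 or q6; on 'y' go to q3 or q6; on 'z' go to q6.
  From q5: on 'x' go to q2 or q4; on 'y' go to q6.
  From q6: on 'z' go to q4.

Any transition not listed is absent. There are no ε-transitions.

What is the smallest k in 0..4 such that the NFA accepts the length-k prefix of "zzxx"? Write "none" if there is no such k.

2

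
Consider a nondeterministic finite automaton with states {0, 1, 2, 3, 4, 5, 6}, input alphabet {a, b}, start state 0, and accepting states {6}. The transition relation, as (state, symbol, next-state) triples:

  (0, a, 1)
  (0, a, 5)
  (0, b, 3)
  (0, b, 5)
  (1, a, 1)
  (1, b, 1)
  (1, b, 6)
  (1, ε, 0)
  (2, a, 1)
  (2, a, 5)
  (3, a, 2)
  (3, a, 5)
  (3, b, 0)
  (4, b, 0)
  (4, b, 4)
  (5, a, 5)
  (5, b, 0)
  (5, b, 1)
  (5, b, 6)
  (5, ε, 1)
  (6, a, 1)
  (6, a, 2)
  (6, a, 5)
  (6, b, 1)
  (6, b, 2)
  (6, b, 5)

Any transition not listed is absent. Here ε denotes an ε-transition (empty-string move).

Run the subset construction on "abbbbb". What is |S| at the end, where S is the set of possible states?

Start in {0}.
Read 'a': 0→{1, 5}; union {1, 5}; ε-closure = {0, 1, 5}.
Read 'b': 0→{3, 5}, 1→{1, 6}, 5→{0, 1, 6}; now {0, 1, 3, 5, 6}.
Read 'b': 0→{3, 5}, 1→{1, 6}, 3→{0}, 5→{0, 1, 6}, 6→{1, 2, 5}; now {0, 1, 2, 3, 5, 6}.
Read 'b': 0→{3, 5}, 1→{1, 6}, 2→∅, 3→{0}, 5→{0, 1, 6}, 6→{1, 2, 5}; now {0, 1, 2, 3, 5, 6}.
Read 'b': 0→{3, 5}, 1→{1, 6}, 2→∅, 3→{0}, 5→{0, 1, 6}, 6→{1, 2, 5}; now {0, 1, 2, 3, 5, 6}.
Read 'b': 0→{3, 5}, 1→{1, 6}, 2→∅, 3→{0}, 5→{0, 1, 6}, 6→{1, 2, 5}; now {0, 1, 2, 3, 5, 6}.
That set has 6 states.

6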